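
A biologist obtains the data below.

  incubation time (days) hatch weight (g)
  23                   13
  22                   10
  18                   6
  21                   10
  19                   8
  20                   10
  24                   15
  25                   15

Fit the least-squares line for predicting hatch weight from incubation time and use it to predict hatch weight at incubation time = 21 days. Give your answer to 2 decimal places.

n = 8, Σx = 172, Σy = 87, Σxy = 1924, Σx² = 3740
Sxx = Σx² − (Σx)²/n = 3740 − 3698 = 42
Sxy = Σxy − (Σx)(Σy)/n = 1924 − 1870.5 = 53.5
b = Sxy/Sxx = 53.5/42 = 1.273810
a = ȳ − b·x̄ = 10.875 − 1.273810·21.5 = -16.511905
ŷ(21) = a + b·21 = -16.511905 + 1.273810·21 = 10.238095

10.24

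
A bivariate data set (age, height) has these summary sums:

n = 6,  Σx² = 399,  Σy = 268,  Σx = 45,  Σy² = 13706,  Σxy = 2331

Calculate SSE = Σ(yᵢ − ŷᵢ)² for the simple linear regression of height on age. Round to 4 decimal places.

Sxx = Σx² − (Σx)²/n = 399 − 337.5 = 61.5
Sxy = Σxy − (Σx)(Σy)/n = 2331 − 2010 = 321
Syy = Σy² − (Σy)²/n = 13706 − 11970.666667 = 1735.333333
b = Sxy/Sxx = 321/61.5 = 5.219512
SSE = Syy − b·Sxy = 1735.333333 − 5.219512·321 = 59.869919

59.8699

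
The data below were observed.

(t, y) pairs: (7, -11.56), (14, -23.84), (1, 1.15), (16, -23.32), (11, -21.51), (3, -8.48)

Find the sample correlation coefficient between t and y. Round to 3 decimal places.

-0.959

n = 6, Σx = 52, Σy = -87.56, Σxy = -1048.7, Σx² = 632, Σy² = 1781.7146
Sxx = Σx² − (Σx)²/n = 632 − 450.666667 = 181.333333
Sxy = Σxy − (Σx)(Σy)/n = -1048.7 − (-758.853333) = -289.846667
Syy = Σy² − (Σy)²/n = 1781.7146 − 1277.792267 = 503.922333
r = Sxy/√(Sxx·Syy) = -289.846667/√(91377.916444) = -289.846667/302.287804 = -0.958843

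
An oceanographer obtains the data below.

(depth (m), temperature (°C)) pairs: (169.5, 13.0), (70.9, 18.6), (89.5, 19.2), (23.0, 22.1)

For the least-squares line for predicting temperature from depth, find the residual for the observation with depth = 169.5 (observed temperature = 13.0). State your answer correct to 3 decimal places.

n = 4, Σx = 352.9, Σy = 72.9, Σxy = 5748.94, Σx² = 42296.31
Sxx = Σx² − (Σx)²/n = 42296.31 − 31134.6025 = 11161.7075
Sxy = Σxy − (Σx)(Σy)/n = 5748.94 − 6431.6025 = -682.6625
b = Sxy/Sxx = -682.6625/11161.7075 = -0.061161
a = ȳ − b·x̄ = 18.225 − (-0.061161)·88.225 = 23.620940
ŷ(169.5) = 23.620940 + (-0.061161)·169.5 = 13.254130
residual = y − ŷ = 13.0 − 13.254130 = -0.254130

-0.254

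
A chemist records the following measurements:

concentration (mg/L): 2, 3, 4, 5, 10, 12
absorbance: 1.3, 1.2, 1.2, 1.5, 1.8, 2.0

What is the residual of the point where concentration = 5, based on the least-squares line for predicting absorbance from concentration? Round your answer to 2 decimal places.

n = 6, Σx = 36, Σy = 9, Σxy = 60.5, Σx² = 298
Sxx = Σx² − (Σx)²/n = 298 − 216 = 82
Sxy = Σxy − (Σx)(Σy)/n = 60.5 − 54 = 6.5
b = Sxy/Sxx = 6.5/82 = 0.079268
a = ȳ − b·x̄ = 1.5 − 0.079268·6 = 1.024390
ŷ(5) = 1.024390 + 0.079268·5 = 1.420732
residual = y − ŷ = 1.5 − 1.420732 = 0.079268

0.08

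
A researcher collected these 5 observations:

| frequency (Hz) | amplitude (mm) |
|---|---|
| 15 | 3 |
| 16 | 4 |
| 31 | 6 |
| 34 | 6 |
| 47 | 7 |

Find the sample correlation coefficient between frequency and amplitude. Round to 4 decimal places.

n = 5, Σx = 143, Σy = 26, Σxy = 828, Σx² = 4807, Σy² = 146
Sxx = Σx² − (Σx)²/n = 4807 − 4089.8 = 717.2
Sxy = Σxy − (Σx)(Σy)/n = 828 − 743.6 = 84.4
Syy = Σy² − (Σy)²/n = 146 − 135.2 = 10.8
r = Sxy/√(Sxx·Syy) = 84.4/√(7745.76) = 84.4/88.009999 = 0.958982

0.9590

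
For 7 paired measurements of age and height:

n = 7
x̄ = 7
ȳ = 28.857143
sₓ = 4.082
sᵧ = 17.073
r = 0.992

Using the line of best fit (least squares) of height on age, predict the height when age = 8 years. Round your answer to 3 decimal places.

33.006

b = r · sᵧ/sₓ = 0.992 · 17.073/4.082 = 4.149049
a = ȳ − b·x̄ = 28.857143 − 4.149049·7 = -0.186197
ŷ(8) = a + b·8 = -0.186197 + 4.149049·8 = 33.006192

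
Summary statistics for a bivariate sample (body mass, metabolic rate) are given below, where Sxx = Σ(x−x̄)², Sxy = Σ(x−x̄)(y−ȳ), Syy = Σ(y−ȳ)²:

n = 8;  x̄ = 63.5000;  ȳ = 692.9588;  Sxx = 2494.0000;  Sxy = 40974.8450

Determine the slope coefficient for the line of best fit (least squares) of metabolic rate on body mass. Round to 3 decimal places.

16.429

b = Sxy/Sxx = 40974.845/2494 = 16.429368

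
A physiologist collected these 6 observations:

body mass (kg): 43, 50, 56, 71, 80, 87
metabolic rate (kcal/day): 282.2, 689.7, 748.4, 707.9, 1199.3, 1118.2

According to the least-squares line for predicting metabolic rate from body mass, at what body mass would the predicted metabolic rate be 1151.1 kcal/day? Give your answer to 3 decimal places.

85.807

n = 6, Σx = 387, Σy = 4745.7, Σxy = 332018.3, Σx² = 26495
Sxx = Σx² − (Σx)²/n = 26495 − 24961.5 = 1533.5
Sxy = Σxy − (Σx)(Σy)/n = 332018.3 − 306097.65 = 25920.65
b = Sxy/Sxx = 25920.65/1533.5 = 16.902934
a = ȳ − b·x̄ = 790.95 − 16.902934·64.5 = -299.289273
Set a + b·x = 1151.1: x = (1151.1 − (-299.289273)) / 16.902934 = 85.806951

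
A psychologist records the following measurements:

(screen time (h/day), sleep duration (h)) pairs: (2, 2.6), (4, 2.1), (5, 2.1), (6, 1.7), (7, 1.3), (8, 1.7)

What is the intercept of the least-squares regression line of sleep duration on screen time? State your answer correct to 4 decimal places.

n = 6, Σx = 32, Σy = 11.5, Σxy = 57, Σx² = 194
Sxx = Σx² − (Σx)²/n = 194 − 170.666667 = 23.333333
Sxy = Σxy − (Σx)(Σy)/n = 57 − 61.333333 = -4.333333
b = Sxy/Sxx = -4.333333/23.333333 = -0.185714
a = ȳ − b·x̄ = 1.916667 − (-0.185714)·5.333333 = 2.907143

2.9071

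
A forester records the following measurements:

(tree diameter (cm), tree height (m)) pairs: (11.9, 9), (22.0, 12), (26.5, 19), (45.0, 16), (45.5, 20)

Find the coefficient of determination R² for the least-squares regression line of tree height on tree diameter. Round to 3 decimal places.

n = 5, Σx = 150.9, Σy = 76, Σxy = 2504.6, Σx² = 5423.11, Σy² = 1242
Sxx = Σx² − (Σx)²/n = 5423.11 − 4554.162 = 868.948
Sxy = Σxy − (Σx)(Σy)/n = 2504.6 − 2293.68 = 210.92
Syy = Σy² − (Σy)²/n = 1242 − 1155.2 = 86.8
R² = Sxy²/(Sxx·Syy) = (210.92)²/(868.948·86.8) = 0.589823

0.590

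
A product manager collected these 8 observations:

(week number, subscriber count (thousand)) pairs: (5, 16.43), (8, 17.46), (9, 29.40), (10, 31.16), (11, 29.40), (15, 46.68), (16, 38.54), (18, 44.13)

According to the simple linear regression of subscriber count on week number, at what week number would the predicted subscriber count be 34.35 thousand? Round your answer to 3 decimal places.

n = 8, Σx = 92, Σy = 253.2, Σxy = 3232.61, Σx² = 1196
Sxx = Σx² − (Σx)²/n = 1196 − 1058 = 138
Sxy = Σxy − (Σx)(Σy)/n = 3232.61 − 2911.8 = 320.81
b = Sxy/Sxx = 320.81/138 = 2.324710
a = ȳ − b·x̄ = 31.65 − 2.324710·11.5 = 4.915833
Set a + b·x = 34.35: x = (34.35 − 4.915833) / 2.324710 = 12.661435

12.661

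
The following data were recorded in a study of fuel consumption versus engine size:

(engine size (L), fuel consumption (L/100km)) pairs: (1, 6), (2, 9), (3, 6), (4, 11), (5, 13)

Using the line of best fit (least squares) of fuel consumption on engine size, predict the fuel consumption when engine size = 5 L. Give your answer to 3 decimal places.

12.200

n = 5, Σx = 15, Σy = 45, Σxy = 151, Σx² = 55
Sxx = Σx² − (Σx)²/n = 55 − 45 = 10
Sxy = Σxy − (Σx)(Σy)/n = 151 − 135 = 16
b = Sxy/Sxx = 16/10 = 1.6
a = ȳ − b·x̄ = 9 − 1.6·3 = 4.2
ŷ(5) = a + b·5 = 4.2 + 1.6·5 = 12.2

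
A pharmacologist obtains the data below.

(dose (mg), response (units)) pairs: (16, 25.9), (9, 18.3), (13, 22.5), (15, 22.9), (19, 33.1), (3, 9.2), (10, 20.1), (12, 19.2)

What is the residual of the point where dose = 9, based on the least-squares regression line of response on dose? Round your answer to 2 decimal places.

n = 8, Σx = 97, Σy = 171.2, Σxy = 2303, Σx² = 1345
Sxx = Σx² − (Σx)²/n = 1345 − 1176.125 = 168.875
Sxy = Σxy − (Σx)(Σy)/n = 2303 − 2075.8 = 227.2
b = Sxy/Sxx = 227.2/168.875 = 1.345374
a = ȳ − b·x̄ = 21.4 − 1.345374·12.125 = 5.087343
ŷ(9) = 5.087343 + 1.345374·9 = 17.195707
residual = y − ŷ = 18.3 − 17.195707 = 1.104293

1.10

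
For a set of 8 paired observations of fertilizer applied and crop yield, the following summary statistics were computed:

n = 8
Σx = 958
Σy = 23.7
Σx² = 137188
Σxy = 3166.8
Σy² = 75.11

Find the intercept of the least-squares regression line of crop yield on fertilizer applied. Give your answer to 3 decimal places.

Sxx = Σx² − (Σx)²/n = 137188 − 114720.5 = 22467.5
Sxy = Σxy − (Σx)(Σy)/n = 3166.8 − 2838.075 = 328.725
b = Sxy/Sxx = 328.725/22467.5 = 0.014631
a = ȳ − b·x̄ = 2.9625 − 0.014631·119.75 = 1.210422

1.210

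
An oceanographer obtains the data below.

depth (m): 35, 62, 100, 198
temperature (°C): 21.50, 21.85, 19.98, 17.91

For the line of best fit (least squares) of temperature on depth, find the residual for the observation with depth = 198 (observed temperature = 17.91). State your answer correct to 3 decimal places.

n = 4, Σx = 395, Σy = 81.24, Σxy = 7651.38, Σx² = 54273
Sxx = Σx² − (Σx)²/n = 54273 − 39006.25 = 15266.75
Sxy = Σxy − (Σx)(Σy)/n = 7651.38 − 8022.45 = -371.07
b = Sxy/Sxx = -371.07/15266.75 = -0.024306
a = ȳ − b·x̄ = 20.31 − (-0.024306)·98.75 = 22.710194
ŷ(198) = 22.710194 + (-0.024306)·198 = 17.897653
residual = y − ŷ = 17.91 − 17.897653 = 0.012347

0.012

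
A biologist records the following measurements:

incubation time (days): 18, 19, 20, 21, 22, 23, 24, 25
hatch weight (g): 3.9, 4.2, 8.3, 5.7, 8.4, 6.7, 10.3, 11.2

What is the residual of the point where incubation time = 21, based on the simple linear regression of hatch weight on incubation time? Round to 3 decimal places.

-1.164

n = 8, Σx = 172, Σy = 58.7, Σxy = 1301.8, Σx² = 3740
Sxx = Σx² − (Σx)²/n = 3740 − 3698 = 42
Sxy = Σxy − (Σx)(Σy)/n = 1301.8 − 1262.05 = 39.75
b = Sxy/Sxx = 39.75/42 = 0.946429
a = ȳ − b·x̄ = 7.3375 − 0.946429·21.5 = -13.010714
ŷ(21) = -13.010714 + 0.946429·21 = 6.864286
residual = y − ŷ = 5.7 − 6.864286 = -1.164286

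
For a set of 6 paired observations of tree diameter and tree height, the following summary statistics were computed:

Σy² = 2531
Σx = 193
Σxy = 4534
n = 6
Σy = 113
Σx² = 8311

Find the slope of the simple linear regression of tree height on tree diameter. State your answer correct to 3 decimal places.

0.428

Sxx = Σx² − (Σx)²/n = 8311 − 6208.166667 = 2102.833333
Sxy = Σxy − (Σx)(Σy)/n = 4534 − 3634.833333 = 899.166667
b = Sxy/Sxx = 899.166667/2102.833333 = 0.427598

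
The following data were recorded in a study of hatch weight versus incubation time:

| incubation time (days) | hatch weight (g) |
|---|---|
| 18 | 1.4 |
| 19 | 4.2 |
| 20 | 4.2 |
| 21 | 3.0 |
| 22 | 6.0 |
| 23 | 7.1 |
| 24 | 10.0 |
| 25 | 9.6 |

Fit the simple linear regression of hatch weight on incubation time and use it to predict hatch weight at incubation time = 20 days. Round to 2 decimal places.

3.94

n = 8, Σx = 172, Σy = 45.5, Σxy = 1027.3, Σx² = 3740
Sxx = Σx² − (Σx)²/n = 3740 − 3698 = 42
Sxy = Σxy − (Σx)(Σy)/n = 1027.3 − 978.25 = 49.05
b = Sxy/Sxx = 49.05/42 = 1.167857
a = ȳ − b·x̄ = 5.6875 − 1.167857·21.5 = -19.421429
ŷ(20) = a + b·20 = -19.421429 + 1.167857·20 = 3.935714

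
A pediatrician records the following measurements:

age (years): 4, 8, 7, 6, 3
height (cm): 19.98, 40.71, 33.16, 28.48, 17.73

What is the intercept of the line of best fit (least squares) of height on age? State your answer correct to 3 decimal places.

2.794

n = 5, Σx = 28, Σy = 140.06, Σxy = 861.79, Σx² = 174
Sxx = Σx² − (Σx)²/n = 174 − 156.8 = 17.2
Sxy = Σxy − (Σx)(Σy)/n = 861.79 − 784.336 = 77.454
b = Sxy/Sxx = 77.454/17.2 = 4.503140
a = ȳ − b·x̄ = 28.012 − 4.503140·5.6 = 2.794419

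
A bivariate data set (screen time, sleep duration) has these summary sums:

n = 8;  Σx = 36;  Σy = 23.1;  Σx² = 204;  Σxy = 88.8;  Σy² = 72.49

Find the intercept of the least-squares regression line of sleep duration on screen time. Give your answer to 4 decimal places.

4.5107

Sxx = Σx² − (Σx)²/n = 204 − 162 = 42
Sxy = Σxy − (Σx)(Σy)/n = 88.8 − 103.95 = -15.15
b = Sxy/Sxx = -15.15/42 = -0.360714
a = ȳ − b·x̄ = 2.8875 − (-0.360714)·4.5 = 4.510714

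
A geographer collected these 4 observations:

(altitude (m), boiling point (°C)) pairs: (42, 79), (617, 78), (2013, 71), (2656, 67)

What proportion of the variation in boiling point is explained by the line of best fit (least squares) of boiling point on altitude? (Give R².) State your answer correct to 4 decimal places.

0.9804

n = 4, Σx = 5328, Σy = 295, Σxy = 372319, Σx² = 11488958, Σy² = 21855
Sxx = Σx² − (Σx)²/n = 11488958 − 7096896 = 4392062
Sxy = Σxy − (Σx)(Σy)/n = 372319 − 392940 = -20621
Syy = Σy² − (Σy)²/n = 21855 − 21756.25 = 98.75
R² = Sxy²/(Sxx·Syy) = (-20621)²/(4392062·98.75) = 0.980424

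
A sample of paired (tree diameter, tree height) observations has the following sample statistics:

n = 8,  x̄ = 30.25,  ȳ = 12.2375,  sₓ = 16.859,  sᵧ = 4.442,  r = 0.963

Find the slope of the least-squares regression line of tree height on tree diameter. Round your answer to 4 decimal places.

b = r · sᵧ/sₓ = 0.963 · 4.442/16.859 = 0.253731

0.2537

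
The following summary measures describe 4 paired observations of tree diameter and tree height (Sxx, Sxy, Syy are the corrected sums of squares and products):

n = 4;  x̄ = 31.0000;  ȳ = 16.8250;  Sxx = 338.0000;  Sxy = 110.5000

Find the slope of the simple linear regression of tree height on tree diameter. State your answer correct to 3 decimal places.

b = Sxy/Sxx = 110.5/338 = 0.326923

0.327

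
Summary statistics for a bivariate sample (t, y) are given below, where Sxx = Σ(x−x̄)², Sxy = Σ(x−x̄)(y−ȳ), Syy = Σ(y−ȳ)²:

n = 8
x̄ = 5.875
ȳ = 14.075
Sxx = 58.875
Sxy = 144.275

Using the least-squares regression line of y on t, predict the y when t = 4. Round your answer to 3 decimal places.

b = Sxy/Sxx = 144.275/58.875 = 2.450531
a = ȳ − b·x̄ = 14.075 − 2.450531·5.875 = -0.321868
ŷ(4) = a + b·4 = -0.321868 + 2.450531·4 = 9.480255

9.480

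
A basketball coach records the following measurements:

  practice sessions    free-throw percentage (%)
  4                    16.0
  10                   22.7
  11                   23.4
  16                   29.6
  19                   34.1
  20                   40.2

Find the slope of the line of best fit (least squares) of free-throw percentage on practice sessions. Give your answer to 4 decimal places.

n = 6, Σx = 80, Σy = 166, Σxy = 2473.9, Σx² = 1254
Sxx = Σx² − (Σx)²/n = 1254 − 1066.666667 = 187.333333
Sxy = Σxy − (Σx)(Σy)/n = 2473.9 − 2213.333333 = 260.566667
b = Sxy/Sxx = 260.566667/187.333333 = 1.390925

1.3909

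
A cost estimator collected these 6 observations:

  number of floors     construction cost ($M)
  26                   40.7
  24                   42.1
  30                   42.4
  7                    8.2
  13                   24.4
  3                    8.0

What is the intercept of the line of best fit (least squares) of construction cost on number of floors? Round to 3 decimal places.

n = 6, Σx = 103, Σy = 165.8, Σxy = 3739.2, Σx² = 2379
Sxx = Σx² − (Σx)²/n = 2379 − 1768.166667 = 610.833333
Sxy = Σxy − (Σx)(Σy)/n = 3739.2 − 2846.233333 = 892.966667
b = Sxy/Sxx = 892.966667/610.833333 = 1.461883
a = ȳ − b·x̄ = 27.633333 − 1.461883·17.166667 = 2.537681

2.538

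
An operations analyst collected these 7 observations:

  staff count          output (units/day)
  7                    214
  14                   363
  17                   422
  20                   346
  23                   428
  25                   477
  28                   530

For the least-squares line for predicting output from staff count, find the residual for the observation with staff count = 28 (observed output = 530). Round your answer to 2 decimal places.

n = 7, Σx = 134, Σy = 2780, Σxy = 57283, Σx² = 2872
Sxx = Σx² − (Σx)²/n = 2872 − 2565.142857 = 306.857143
Sxy = Σxy − (Σx)(Σy)/n = 57283 − 53217.142857 = 4065.857143
b = Sxy/Sxx = 4065.857143/306.857143 = 13.25
a = ȳ − b·x̄ = 397.142857 − 13.25·19.142857 = 143.5
ŷ(28) = 143.5 + 13.25·28 = 514.5
residual = y − ŷ = 530 − 514.5 = 15.5

15.50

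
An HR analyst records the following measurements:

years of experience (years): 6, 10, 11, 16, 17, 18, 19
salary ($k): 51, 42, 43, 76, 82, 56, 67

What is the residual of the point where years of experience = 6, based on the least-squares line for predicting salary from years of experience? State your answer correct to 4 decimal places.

8.5650

n = 7, Σx = 97, Σy = 417, Σxy = 6090, Σx² = 1487
Sxx = Σx² − (Σx)²/n = 1487 − 1344.142857 = 142.857143
Sxy = Σxy − (Σx)(Σy)/n = 6090 − 5778.428571 = 311.571429
b = Sxy/Sxx = 311.571429/142.857143 = 2.181
a = ȳ − b·x̄ = 59.571429 − 2.181·13.857143 = 29.349
ŷ(6) = 29.349 + 2.181·6 = 42.435
residual = y − ŷ = 51 − 42.435 = 8.565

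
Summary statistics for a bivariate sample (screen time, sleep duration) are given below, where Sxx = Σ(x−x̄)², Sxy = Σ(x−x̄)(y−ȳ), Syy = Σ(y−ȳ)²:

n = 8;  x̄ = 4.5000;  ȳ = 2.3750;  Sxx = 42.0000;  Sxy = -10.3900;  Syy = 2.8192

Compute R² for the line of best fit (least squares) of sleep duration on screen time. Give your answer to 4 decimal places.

0.9117

R² = Sxy²/(Sxx·Syy) = (-10.39)²/(42·2.8192) = 0.911708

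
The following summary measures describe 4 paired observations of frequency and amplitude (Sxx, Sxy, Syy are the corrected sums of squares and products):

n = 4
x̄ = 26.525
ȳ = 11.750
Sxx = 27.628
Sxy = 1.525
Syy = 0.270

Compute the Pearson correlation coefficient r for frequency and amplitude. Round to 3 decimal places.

r = Sxy/√(Sxx·Syy) = 1.525/√(7.45956) = 1.525/2.731220 = 0.558359

0.558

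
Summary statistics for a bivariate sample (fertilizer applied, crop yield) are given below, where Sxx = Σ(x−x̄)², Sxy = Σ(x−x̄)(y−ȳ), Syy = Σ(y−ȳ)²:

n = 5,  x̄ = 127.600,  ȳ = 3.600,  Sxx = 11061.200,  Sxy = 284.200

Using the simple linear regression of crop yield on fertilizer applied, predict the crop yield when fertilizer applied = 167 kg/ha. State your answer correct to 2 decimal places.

b = Sxy/Sxx = 284.2/11061.2 = 0.025693
a = ȳ − b·x̄ = 3.6 − 0.025693·127.6 = 0.321520
ŷ(167) = a + b·167 = 0.321520 + 0.025693·167 = 4.612321

4.61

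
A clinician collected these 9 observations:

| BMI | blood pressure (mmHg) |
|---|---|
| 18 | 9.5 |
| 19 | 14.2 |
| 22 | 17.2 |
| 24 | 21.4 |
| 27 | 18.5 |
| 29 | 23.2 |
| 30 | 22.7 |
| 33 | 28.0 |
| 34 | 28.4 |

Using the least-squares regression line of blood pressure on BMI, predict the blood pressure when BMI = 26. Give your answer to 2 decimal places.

20.12

n = 9, Σx = 236, Σy = 183.1, Σxy = 5075.7, Σx² = 6460
Sxx = Σx² − (Σx)²/n = 6460 − 6188.444444 = 271.555556
Sxy = Σxy − (Σx)(Σy)/n = 5075.7 − 4801.288889 = 274.411111
b = Sxy/Sxx = 274.411111/271.555556 = 1.010516
a = ȳ − b·x̄ = 20.344444 − 1.010516·26.222222 = -6.153519
ŷ(26) = a + b·26 = -6.153519 + 1.010516·26 = 20.119885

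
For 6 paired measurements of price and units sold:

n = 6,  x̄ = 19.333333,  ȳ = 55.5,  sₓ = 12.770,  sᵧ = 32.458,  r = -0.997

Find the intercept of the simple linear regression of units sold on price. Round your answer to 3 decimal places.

104.493

b = r · sᵧ/sₓ = -0.997 · 32.458/12.77 = -2.534113
a = ȳ − b·x̄ = 55.5 − (-2.534113)·19.333333 = 104.492855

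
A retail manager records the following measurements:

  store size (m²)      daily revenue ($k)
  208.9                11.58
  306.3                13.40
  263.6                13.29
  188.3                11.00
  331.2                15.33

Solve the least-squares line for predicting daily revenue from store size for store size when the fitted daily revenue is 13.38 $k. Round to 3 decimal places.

276.829

n = 5, Σx = 1298.3, Σy = 64.6, Σxy = 17175.322, Σx² = 352094.19
Sxx = Σx² − (Σx)²/n = 352094.19 − 337116.578 = 14977.612
Sxy = Σxy − (Σx)(Σy)/n = 17175.322 − 16774.036 = 401.286
b = Sxy/Sxx = 401.286/14977.612 = 0.026792
a = ȳ − b·x̄ = 12.92 − 0.026792·259.66 = 5.963088
Set a + b·x = 13.38: x = (13.38 − 5.963088) / 0.026792 = 276.829055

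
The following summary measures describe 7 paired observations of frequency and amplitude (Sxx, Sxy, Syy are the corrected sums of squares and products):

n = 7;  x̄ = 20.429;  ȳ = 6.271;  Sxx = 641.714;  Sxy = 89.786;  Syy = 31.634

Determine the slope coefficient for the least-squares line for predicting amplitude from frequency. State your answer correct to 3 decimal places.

b = Sxy/Sxx = 89.786/641.714 = 0.139916

0.140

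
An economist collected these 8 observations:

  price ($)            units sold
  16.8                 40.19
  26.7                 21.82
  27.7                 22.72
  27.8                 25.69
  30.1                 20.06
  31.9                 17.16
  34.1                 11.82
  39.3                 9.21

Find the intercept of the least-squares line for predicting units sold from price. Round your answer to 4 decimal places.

n = 8, Σx = 234.4, Σy = 168.67, Σxy = 4517.537, Σx² = 7166.18
Sxx = Σx² − (Σx)²/n = 7166.18 − 6867.92 = 298.26
Sxy = Σxy − (Σx)(Σy)/n = 4517.537 − 4942.031 = -424.494
b = Sxy/Sxx = -424.494/298.26 = -1.423235
a = ȳ − b·x̄ = 21.08375 − (-1.423235)·29.3 = 62.784529

62.7845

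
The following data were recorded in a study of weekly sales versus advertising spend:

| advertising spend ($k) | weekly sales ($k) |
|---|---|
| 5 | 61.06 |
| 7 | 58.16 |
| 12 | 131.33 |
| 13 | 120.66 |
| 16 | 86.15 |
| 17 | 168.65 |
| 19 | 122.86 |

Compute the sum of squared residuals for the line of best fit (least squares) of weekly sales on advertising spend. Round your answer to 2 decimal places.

n = 7, Σx = 89, Σy = 748.87, Σxy = 10436.75, Σx² = 1293, Σy² = 89876.5383
Sxx = Σx² − (Σx)²/n = 1293 − 1131.571429 = 161.428571
Sxy = Σxy − (Σx)(Σy)/n = 10436.75 − 9521.347143 = 915.402857
Syy = Σy² − (Σy)²/n = 89876.5383 − 80115.182414 = 9761.355886
b = Sxy/Sxx = 915.402857/161.428571 = 5.670637
SSE = Syy − b·Sxy = 9761.355886 − 5.670637·915.402857 = 4570.438420

4570.44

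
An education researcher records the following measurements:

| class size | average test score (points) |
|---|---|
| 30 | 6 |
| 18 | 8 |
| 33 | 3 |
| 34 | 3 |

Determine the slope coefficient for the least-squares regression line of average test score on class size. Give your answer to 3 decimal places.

-0.307

n = 4, Σx = 115, Σy = 20, Σxy = 525, Σx² = 3469
Sxx = Σx² − (Σx)²/n = 3469 − 3306.25 = 162.75
Sxy = Σxy − (Σx)(Σy)/n = 525 − 575 = -50
b = Sxy/Sxx = -50/162.75 = -0.307220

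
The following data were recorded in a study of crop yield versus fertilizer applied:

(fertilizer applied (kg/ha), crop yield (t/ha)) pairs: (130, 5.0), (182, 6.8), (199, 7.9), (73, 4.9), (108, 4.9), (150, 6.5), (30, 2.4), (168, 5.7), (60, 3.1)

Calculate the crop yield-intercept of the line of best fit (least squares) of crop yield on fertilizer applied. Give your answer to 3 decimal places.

1.817

n = 9, Σx = 1100, Σy = 47.2, Σxy = 6537.2, Σx² = 161842
Sxx = Σx² − (Σx)²/n = 161842 − 134444.444444 = 27397.555556
Sxy = Σxy − (Σx)(Σy)/n = 6537.2 − 5768.888889 = 768.311111
b = Sxy/Sxx = 768.311111/27397.555556 = 0.028043
a = ȳ − b·x̄ = 5.244444 − 0.028043·122.222222 = 1.816960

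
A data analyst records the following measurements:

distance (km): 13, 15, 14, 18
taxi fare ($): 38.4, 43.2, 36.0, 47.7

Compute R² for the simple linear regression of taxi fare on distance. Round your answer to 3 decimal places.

n = 4, Σx = 60, Σy = 165.3, Σxy = 2509.8, Σx² = 914, Σy² = 6912.09
Sxx = Σx² − (Σx)²/n = 914 − 900 = 14
Sxy = Σxy − (Σx)(Σy)/n = 2509.8 − 2479.5 = 30.3
Syy = Σy² − (Σy)²/n = 6912.09 − 6831.0225 = 81.0675
R² = Sxy²/(Sxx·Syy) = (30.3)²/(14·81.0675) = 0.808929

0.809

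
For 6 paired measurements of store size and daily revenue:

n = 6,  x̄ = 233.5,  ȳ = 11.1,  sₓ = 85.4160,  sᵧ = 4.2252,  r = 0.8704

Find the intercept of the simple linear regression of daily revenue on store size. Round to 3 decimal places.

b = r · sᵧ/sₓ = 0.8704 · 4.2252/85.416 = 0.043055
a = ȳ − b·x̄ = 11.1 − 0.043055·233.5 = 1.046580

1.047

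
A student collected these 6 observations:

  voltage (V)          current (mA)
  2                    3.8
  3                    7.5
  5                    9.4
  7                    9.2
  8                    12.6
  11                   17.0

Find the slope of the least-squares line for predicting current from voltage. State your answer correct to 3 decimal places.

n = 6, Σx = 36, Σy = 59.5, Σxy = 429.3, Σx² = 272
Sxx = Σx² − (Σx)²/n = 272 − 216 = 56
Sxy = Σxy − (Σx)(Σy)/n = 429.3 − 357 = 72.3
b = Sxy/Sxx = 72.3/56 = 1.291071

1.291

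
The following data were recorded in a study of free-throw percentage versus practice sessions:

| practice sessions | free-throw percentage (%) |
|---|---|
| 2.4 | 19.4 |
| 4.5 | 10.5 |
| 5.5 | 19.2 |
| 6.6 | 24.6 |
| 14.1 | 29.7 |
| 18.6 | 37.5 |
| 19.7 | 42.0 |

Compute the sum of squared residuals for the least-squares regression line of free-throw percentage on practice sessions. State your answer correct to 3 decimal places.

98.234

n = 7, Σx = 71.4, Σy = 182.9, Σxy = 2305.44, Σx² = 1032.68, Σy² = 5512.75
Sxx = Σx² − (Σx)²/n = 1032.68 − 728.28 = 304.4
Sxy = Σxy − (Σx)(Σy)/n = 2305.44 − 1865.58 = 439.86
Syy = Σy² − (Σy)²/n = 5512.75 − 4778.915714 = 733.834286
b = Sxy/Sxx = 439.86/304.4 = 1.445007
SSE = Syy − b·Sxy = 733.834286 − 1.445007·439.86 = 98.233696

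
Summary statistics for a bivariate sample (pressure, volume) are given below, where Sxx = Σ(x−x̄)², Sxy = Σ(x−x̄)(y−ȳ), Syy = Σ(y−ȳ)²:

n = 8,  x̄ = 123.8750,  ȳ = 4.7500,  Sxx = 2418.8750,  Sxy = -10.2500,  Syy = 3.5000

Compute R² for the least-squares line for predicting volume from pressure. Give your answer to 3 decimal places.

0.012

R² = Sxy²/(Sxx·Syy) = (-10.25)²/(2418.875·3.5) = 0.012410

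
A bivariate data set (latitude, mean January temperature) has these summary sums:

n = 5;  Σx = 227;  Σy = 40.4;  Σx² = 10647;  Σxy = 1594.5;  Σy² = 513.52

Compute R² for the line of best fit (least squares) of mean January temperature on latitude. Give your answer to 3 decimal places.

0.900

Sxx = Σx² − (Σx)²/n = 10647 − 10305.8 = 341.2
Sxy = Σxy − (Σx)(Σy)/n = 1594.5 − 1834.16 = -239.66
Syy = Σy² − (Σy)²/n = 513.52 − 326.432 = 187.088
R² = Sxy²/(Sxx·Syy) = (-239.66)²/(341.2·187.088) = 0.899780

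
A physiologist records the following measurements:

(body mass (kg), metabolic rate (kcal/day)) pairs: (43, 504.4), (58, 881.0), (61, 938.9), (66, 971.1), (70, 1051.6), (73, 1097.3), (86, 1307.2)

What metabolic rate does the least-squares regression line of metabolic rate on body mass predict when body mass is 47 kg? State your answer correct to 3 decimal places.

n = 7, Σx = 457, Σy = 6751.5, Σxy = 460286.8, Σx² = 30915
Sxx = Σx² − (Σx)²/n = 30915 − 29835.571429 = 1079.428571
Sxy = Σxy − (Σx)(Σy)/n = 460286.8 − 440776.5 = 19510.3
b = Sxy/Sxx = 19510.3/1079.428571 = 18.074656
a = ȳ − b·x̄ = 964.5 − 18.074656·65.285714 = -215.516821
ŷ(47) = a + b·47 = -215.516821 + 18.074656·47 = 633.992006

633.992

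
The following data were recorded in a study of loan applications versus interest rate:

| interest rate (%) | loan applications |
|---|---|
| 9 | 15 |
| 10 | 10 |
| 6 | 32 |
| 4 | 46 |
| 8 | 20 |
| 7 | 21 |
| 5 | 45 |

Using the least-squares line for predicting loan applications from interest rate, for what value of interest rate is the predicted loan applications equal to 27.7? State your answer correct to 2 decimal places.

n = 7, Σx = 49, Σy = 189, Σxy = 1143, Σx² = 371
Sxx = Σx² − (Σx)²/n = 371 − 343 = 28
Sxy = Σxy − (Σx)(Σy)/n = 1143 − 1323 = -180
b = Sxy/Sxx = -180/28 = -6.428571
a = ȳ − b·x̄ = 27 − (-6.428571)·7 = 72
Set a + b·x = 27.7: x = (27.7 − 72) / (-6.428571) = 6.891111

6.89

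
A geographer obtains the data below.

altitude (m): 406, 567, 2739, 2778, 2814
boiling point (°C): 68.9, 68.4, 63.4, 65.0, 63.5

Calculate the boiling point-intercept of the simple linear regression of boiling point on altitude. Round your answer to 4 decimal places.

n = 5, Σx = 9304, Σy = 329.2, Σxy = 599667.8, Σx² = 23624326
Sxx = Σx² − (Σx)²/n = 23624326 − 17312883.2 = 6311442.8
Sxy = Σxy − (Σx)(Σy)/n = 599667.8 − 612575.36 = -12907.56
b = Sxy/Sxx = -12907.56/6311442.8 = -0.002045
a = ȳ − b·x̄ = 65.84 − (-0.002045)·1860.8 = 69.645530

69.6455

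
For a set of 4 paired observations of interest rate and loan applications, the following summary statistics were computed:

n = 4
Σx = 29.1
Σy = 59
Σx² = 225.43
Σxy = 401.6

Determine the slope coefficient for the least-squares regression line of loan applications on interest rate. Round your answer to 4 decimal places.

Sxx = Σx² − (Σx)²/n = 225.43 − 211.7025 = 13.7275
Sxy = Σxy − (Σx)(Σy)/n = 401.6 − 429.225 = -27.625
b = Sxy/Sxx = -27.625/13.7275 = -2.012384

-2.0124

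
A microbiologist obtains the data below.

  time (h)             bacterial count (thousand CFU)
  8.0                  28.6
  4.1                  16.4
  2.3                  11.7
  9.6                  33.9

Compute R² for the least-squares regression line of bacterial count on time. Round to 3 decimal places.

n = 4, Σx = 24, Σy = 90.6, Σxy = 648.39, Σx² = 178.26, Σy² = 2373.02
Sxx = Σx² − (Σx)²/n = 178.26 − 144 = 34.26
Sxy = Σxy − (Σx)(Σy)/n = 648.39 − 543.6 = 104.79
Syy = Σy² − (Σy)²/n = 2373.02 − 2052.09 = 320.93
R² = Sxy²/(Sxx·Syy) = (104.79)²/(34.26·320.93) = 0.998716

0.999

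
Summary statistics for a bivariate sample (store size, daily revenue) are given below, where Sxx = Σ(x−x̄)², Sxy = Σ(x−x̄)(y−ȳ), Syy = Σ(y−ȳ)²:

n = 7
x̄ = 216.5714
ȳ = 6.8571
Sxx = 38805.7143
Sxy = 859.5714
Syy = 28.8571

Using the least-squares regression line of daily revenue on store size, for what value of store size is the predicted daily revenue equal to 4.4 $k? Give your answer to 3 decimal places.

b = Sxy/Sxx = 859.5714/38805.7143 = 0.022151
a = ȳ − b·x̄ = 6.8571 − 0.022151·216.5714 = 2.059905
Set a + b·x = 4.4: x = (4.4 − 2.059905) / 0.022151 = 105.644582

105.645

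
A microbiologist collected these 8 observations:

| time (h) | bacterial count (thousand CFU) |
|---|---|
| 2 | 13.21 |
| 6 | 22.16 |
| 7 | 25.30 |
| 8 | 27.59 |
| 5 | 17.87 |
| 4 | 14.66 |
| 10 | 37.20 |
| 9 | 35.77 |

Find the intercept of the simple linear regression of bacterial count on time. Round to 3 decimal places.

n = 8, Σx = 51, Σy = 193.76, Σxy = 1399.12, Σx² = 375
Sxx = Σx² − (Σx)²/n = 375 − 325.125 = 49.875
Sxy = Σxy − (Σx)(Σy)/n = 1399.12 − 1235.22 = 163.9
b = Sxy/Sxx = 163.9/49.875 = 3.286216
a = ȳ − b·x̄ = 24.22 − 3.286216·6.375 = 3.270376

3.270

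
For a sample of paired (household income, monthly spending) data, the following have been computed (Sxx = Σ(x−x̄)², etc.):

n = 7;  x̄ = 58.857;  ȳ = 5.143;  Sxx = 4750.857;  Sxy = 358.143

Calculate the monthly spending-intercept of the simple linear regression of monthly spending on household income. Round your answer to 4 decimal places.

b = Sxy/Sxx = 358.143/4750.857 = 0.075385
a = ȳ − b·x̄ = 5.143 − 0.075385·58.857 = 0.706069

0.7061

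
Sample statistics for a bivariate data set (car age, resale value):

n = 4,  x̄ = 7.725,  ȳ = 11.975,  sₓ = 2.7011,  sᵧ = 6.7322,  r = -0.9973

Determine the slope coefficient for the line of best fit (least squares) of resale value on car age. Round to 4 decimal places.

b = r · sᵧ/sₓ = -0.9973 · 6.7322/2.7011 = -2.485663

-2.4857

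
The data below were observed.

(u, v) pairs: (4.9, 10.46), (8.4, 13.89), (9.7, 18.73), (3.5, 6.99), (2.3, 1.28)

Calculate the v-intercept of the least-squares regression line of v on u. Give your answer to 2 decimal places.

n = 5, Σx = 28.8, Σy = 51.35, Σxy = 377.02, Σx² = 206.2
Sxx = Σx² − (Σx)²/n = 206.2 − 165.888 = 40.312
Sxy = Σxy − (Σx)(Σy)/n = 377.02 − 295.776 = 81.244
b = Sxy/Sxx = 81.244/40.312 = 2.015380
a = ȳ − b·x̄ = 10.27 − 2.015380·5.76 = -1.338589

-1.34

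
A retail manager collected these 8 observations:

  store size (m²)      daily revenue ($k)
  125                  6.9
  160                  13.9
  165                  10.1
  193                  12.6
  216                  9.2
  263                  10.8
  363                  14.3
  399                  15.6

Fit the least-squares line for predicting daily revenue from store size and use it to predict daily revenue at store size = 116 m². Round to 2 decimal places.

n = 8, Σx = 1884, Σy = 93.4, Σxy = 23427.7, Σx² = 512494
Sxx = Σx² − (Σx)²/n = 512494 − 443682 = 68812
Sxy = Σxy − (Σx)(Σy)/n = 23427.7 − 21995.7 = 1432
b = Sxy/Sxx = 1432/68812 = 0.020810
a = ȳ − b·x̄ = 11.675 − 0.020810·235.5 = 6.774169
ŷ(116) = a + b·116 = 6.774169 + 0.020810·116 = 9.188166

9.19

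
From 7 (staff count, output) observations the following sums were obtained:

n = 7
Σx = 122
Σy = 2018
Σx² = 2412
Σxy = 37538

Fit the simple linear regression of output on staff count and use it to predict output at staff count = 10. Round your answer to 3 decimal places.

Sxx = Σx² − (Σx)²/n = 2412 − 2126.285714 = 285.714286
Sxy = Σxy − (Σx)(Σy)/n = 37538 − 35170.857143 = 2367.142857
b = Sxy/Sxx = 2367.142857/285.714286 = 8.285
a = ȳ − b·x̄ = 288.285714 − 8.285·17.428571 = 143.89
ŷ(10) = a + b·10 = 143.89 + 8.285·10 = 226.74

226.740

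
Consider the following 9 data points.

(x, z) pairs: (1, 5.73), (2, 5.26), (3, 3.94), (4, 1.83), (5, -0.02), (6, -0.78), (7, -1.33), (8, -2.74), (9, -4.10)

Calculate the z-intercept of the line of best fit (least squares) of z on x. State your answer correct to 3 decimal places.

7.238

n = 9, Σx = 45, Σy = 7.79, Σxy = -37.52, Σx² = 285
Sxx = Σx² − (Σx)²/n = 285 − 225 = 60
Sxy = Σxy − (Σx)(Σy)/n = -37.52 − 38.95 = -76.47
b = Sxy/Sxx = -76.47/60 = -1.2745
a = ȳ − b·x̄ = 0.865556 − (-1.2745)·5 = 7.238056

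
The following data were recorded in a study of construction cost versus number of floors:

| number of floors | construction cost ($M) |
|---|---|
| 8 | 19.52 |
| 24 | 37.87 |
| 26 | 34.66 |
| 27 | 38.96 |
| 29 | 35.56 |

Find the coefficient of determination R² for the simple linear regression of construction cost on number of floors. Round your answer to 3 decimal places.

n = 5, Σx = 114, Σy = 166.57, Σxy = 4049.36, Σx² = 2886, Σy² = 5798.8781
Sxx = Σx² − (Σx)²/n = 2886 − 2599.2 = 286.8
Sxy = Σxy − (Σx)(Σy)/n = 4049.36 − 3797.796 = 251.564
Syy = Σy² − (Σy)²/n = 5798.8781 − 5549.11298 = 249.76512
R² = Sxy²/(Sxx·Syy) = (251.564)²/(286.8·249.76512) = 0.883458

0.883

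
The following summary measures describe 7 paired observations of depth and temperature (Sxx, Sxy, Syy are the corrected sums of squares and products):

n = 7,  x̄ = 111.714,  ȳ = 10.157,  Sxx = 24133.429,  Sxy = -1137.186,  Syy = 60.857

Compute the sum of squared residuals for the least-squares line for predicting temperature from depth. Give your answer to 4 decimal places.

7.2719

b = Sxy/Sxx = -1137.186/24133.429 = -0.047121
SSE = Syy − b·Sxy = 60.857 − (-0.047121)·(-1137.186) = 7.271909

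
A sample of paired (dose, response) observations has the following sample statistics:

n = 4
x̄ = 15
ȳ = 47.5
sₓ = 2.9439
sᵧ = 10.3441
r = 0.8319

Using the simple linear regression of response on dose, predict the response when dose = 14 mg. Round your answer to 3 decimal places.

b = r · sᵧ/sₓ = 0.8319 · 10.3441/2.9439 = 2.923081
a = ȳ − b·x̄ = 47.5 − 2.923081·15 = 3.653792
ŷ(14) = a + b·14 = 3.653792 + 2.923081·14 = 44.576919

44.577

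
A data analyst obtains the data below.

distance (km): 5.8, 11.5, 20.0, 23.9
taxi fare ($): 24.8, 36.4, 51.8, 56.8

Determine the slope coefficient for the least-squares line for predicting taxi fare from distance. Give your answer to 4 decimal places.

n = 4, Σx = 61.2, Σy = 169.8, Σxy = 2955.96, Σx² = 1137.1
Sxx = Σx² − (Σx)²/n = 1137.1 − 936.36 = 200.74
Sxy = Σxy − (Σx)(Σy)/n = 2955.96 − 2597.94 = 358.02
b = Sxy/Sxx = 358.02/200.74 = 1.783501

1.7835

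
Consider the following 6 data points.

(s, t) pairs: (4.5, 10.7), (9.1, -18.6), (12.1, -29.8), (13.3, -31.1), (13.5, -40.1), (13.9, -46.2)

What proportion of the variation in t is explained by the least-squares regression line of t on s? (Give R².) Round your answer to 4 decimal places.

0.9569

n = 6, Σx = 66.4, Σy = -155.1, Σxy = -2078.85, Σx² = 801.82, Σy² = 6058.15
Sxx = Σx² − (Σx)²/n = 801.82 − 734.826667 = 66.993333
Sxy = Σxy − (Σx)(Σy)/n = -2078.85 − (-1716.44) = -362.41
Syy = Σy² − (Σy)²/n = 6058.15 − 4009.335 = 2048.815
R² = Sxy²/(Sxx·Syy) = (-362.41)²/(66.993333·2048.815) = 0.956899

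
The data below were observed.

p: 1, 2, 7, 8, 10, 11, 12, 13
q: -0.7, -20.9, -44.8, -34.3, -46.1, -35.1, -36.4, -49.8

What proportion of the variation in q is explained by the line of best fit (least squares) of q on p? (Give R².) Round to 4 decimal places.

n = 8, Σx = 64, Σy = -268.1, Σxy = -2561.8, Σx² = 652, Σy² = 10783.05
Sxx = Σx² − (Σx)²/n = 652 − 512 = 140
Sxy = Σxy − (Σx)(Σy)/n = -2561.8 − (-2144.8) = -417
Syy = Σy² − (Σy)²/n = 10783.05 − 8984.70125 = 1798.34875
R² = Sxy²/(Sxx·Syy) = (-417)²/(140·1798.34875) = 0.690669

0.6907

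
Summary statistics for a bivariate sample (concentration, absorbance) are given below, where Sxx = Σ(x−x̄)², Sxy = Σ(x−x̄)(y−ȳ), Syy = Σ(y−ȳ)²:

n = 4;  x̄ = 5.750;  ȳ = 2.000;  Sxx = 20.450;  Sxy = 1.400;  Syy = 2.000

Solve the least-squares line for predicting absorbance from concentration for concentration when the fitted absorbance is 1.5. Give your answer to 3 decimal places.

-1.554

b = Sxy/Sxx = 1.4/20.45 = 0.068460
a = ȳ − b·x̄ = 2 − 0.068460·5.75 = 1.606357
Set a + b·x = 1.5: x = (1.5 − 1.606357) / 0.068460 = -1.553571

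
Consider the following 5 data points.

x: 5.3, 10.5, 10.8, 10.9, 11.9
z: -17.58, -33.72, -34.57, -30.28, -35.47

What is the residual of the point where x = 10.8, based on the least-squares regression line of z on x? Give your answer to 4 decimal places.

-1.7302

n = 5, Σx = 49.4, Σy = -151.62, Σxy = -1572.735, Σx² = 515.4
Sxx = Σx² − (Σx)²/n = 515.4 − 488.072 = 27.328
Sxy = Σxy − (Σx)(Σy)/n = -1572.735 − (-1498.0056) = -74.7294
b = Sxy/Sxx = -74.7294/27.328 = -2.734536
a = ȳ − b·x̄ = -30.324 − (-2.734536)·9.88 = -3.306784
ŷ(10.8) = -3.306784 + (-2.734536)·10.8 = -32.839773
residual = y − ŷ = -34.57 − (-32.839773) = -1.730227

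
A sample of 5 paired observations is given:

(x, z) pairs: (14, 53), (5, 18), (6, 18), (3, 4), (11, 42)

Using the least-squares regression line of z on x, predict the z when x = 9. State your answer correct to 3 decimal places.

32.232

n = 5, Σx = 39, Σy = 135, Σxy = 1414, Σx² = 387
Sxx = Σx² − (Σx)²/n = 387 − 304.2 = 82.8
Sxy = Σxy − (Σx)(Σy)/n = 1414 − 1053 = 361
b = Sxy/Sxx = 361/82.8 = 4.359903
a = ȳ − b·x̄ = 27 − 4.359903·7.8 = -7.007246
ŷ(9) = a + b·9 = -7.007246 + 4.359903·9 = 32.231884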